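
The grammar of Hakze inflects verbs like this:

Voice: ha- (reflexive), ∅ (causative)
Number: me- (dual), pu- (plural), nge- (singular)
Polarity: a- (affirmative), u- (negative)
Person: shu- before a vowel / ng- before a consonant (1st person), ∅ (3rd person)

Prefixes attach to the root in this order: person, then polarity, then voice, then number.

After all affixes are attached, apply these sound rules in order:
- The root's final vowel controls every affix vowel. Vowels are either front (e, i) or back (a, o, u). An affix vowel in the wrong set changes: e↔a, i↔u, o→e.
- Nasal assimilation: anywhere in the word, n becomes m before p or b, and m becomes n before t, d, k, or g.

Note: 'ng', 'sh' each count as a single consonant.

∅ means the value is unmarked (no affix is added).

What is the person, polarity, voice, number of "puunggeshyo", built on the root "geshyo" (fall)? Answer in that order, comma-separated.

1st person, negative, causative, plural

Segment: pu-u-ng-geshyo.
person: shu/ng- → 1st person.
polarity: u- → negative.
voice: ∅ → causative.
number: pu- → plural.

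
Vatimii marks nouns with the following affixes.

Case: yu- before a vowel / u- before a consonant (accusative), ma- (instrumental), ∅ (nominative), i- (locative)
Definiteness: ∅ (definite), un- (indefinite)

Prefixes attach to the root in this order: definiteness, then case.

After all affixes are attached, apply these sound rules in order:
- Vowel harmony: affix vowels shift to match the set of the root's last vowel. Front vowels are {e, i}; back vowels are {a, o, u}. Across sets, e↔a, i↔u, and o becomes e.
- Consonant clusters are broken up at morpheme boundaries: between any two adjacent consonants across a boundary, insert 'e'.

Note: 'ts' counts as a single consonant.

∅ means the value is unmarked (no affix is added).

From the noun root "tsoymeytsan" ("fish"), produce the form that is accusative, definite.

utsoymeytsan

definiteness = definite: zero marking, form stays tsoymeytsan.
Attach case accusative u- (before consonant 'ts') → utsoymeytsan.
Vowel harmony: no change.
Epenthesis: no change.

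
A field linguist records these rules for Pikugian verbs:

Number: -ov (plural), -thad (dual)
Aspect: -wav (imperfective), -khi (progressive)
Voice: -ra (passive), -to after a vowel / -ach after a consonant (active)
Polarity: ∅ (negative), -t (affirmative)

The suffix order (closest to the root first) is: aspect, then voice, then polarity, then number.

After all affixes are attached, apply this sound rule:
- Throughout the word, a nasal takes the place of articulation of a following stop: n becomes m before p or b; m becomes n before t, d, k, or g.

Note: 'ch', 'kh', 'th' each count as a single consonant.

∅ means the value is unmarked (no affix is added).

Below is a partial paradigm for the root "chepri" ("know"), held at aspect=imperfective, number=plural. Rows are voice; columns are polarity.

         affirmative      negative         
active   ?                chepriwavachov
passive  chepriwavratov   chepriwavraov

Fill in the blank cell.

chepriwavachtov

Attach aspect imperfective -wav → chepriwav.
Attach voice active -ach (after consonant 'v') → chepriwavach.
Attach polarity affirmative -t → chepriwavacht.
Attach number plural -ov → chepriwavachtov.
Nasal assimilation: no change.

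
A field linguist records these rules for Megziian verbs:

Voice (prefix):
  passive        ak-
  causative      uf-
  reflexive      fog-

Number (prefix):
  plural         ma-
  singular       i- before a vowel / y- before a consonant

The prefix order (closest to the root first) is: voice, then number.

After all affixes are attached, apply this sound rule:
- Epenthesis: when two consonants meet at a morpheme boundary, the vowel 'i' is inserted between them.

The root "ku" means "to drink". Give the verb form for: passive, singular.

iakiku

Attach voice passive ak- → akku.
Attach number singular i- (before vowel 'a') → iakku.
Apply epenthesis: iakku → iakiku.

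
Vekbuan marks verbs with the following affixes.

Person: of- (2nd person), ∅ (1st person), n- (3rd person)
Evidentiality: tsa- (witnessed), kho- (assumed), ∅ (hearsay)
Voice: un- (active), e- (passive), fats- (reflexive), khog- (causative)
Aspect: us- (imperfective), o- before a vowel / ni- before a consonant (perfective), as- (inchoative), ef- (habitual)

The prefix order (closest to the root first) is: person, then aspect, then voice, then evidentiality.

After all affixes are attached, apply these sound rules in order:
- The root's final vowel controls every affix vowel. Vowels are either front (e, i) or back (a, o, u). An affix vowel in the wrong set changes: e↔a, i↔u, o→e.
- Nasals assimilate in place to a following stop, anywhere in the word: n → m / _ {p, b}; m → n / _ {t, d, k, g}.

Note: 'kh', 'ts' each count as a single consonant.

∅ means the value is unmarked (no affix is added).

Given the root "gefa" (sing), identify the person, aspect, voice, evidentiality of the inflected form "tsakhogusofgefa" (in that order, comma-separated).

Segment: tsa-khog-us-of-gefa.
person: of- → 2nd person.
aspect: us- → imperfective.
voice: khog- → causative.
evidentiality: tsa- → witnessed.

2nd person, imperfective, causative, witnessed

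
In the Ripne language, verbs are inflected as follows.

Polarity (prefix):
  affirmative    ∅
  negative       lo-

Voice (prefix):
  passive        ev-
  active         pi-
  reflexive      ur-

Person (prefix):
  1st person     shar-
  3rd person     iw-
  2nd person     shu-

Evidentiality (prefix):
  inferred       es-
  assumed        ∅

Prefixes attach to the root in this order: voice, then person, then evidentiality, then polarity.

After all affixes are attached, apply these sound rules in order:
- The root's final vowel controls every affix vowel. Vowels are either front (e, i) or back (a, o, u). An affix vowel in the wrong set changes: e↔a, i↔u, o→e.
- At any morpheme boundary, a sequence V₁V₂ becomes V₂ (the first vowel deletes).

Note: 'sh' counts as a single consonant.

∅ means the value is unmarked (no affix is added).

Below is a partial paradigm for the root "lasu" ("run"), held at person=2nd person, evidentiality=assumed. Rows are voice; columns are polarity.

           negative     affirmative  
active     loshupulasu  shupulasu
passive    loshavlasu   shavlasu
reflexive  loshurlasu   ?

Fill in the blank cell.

shurlasu

Attach voice reflexive ur- → urlasu.
Attach person 2nd person shu- → shuurlasu.
evidentiality = assumed: zero marking, form stays shuurlasu.
polarity = affirmative: zero marking, form stays shuurlasu.
Vowel harmony: no change.
Apply vowel deletion: shuurlasu → shurlasu.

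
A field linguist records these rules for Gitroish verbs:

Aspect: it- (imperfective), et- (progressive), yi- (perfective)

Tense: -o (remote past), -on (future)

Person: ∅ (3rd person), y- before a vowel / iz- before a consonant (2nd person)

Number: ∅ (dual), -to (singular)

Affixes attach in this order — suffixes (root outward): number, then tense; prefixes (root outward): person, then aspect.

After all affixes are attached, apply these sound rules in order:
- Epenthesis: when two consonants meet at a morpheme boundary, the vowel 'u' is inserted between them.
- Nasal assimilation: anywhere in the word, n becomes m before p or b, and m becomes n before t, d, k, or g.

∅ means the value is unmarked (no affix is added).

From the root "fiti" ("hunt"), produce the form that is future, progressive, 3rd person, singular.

person = 3rd person: zero marking, form stays fiti.
Attach number singular -to → fitito.
Attach tense future -on → fititoon.
Attach aspect progressive et- → etfititoon.
Apply epenthesis: etfititoon → etufititoon.
Nasal assimilation: no change.

etufititoon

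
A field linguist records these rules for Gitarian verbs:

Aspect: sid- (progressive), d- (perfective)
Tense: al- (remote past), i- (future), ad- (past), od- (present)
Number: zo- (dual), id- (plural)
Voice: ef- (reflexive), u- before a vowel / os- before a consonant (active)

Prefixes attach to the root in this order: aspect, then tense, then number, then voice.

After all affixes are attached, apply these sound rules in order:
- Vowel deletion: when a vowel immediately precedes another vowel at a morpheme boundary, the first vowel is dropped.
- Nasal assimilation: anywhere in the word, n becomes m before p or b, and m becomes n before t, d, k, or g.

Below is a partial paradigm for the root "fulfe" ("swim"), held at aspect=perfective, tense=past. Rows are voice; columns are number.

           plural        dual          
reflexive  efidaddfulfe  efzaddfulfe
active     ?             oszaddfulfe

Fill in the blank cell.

idaddfulfe

Attach aspect perfective d- → dfulfe.
Attach tense past ad- → addfulfe.
Attach number plural id- → idaddfulfe.
Attach voice active u- (before vowel 'i') → uidaddfulfe.
Apply vowel deletion: uidaddfulfe → idaddfulfe.
Nasal assimilation: no change.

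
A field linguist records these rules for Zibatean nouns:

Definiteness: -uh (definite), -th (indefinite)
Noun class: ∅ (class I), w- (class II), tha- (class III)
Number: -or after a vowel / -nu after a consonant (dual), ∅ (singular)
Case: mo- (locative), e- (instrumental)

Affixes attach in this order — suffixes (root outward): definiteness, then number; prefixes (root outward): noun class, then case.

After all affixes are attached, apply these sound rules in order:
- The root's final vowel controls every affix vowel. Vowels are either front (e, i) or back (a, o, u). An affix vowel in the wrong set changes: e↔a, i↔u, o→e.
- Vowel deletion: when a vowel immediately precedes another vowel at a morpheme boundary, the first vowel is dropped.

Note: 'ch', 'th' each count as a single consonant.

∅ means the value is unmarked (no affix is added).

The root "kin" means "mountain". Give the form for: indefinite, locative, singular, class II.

Attach noun class class II w- → wkin.
Attach definiteness indefinite -th → wkinth.
number = singular: zero marking, form stays wkinth.
Attach case locative mo- → mowkinth.
Apply vowel harmony: mowkinth → mewkinth.
Vowel deletion: no change.

mewkinth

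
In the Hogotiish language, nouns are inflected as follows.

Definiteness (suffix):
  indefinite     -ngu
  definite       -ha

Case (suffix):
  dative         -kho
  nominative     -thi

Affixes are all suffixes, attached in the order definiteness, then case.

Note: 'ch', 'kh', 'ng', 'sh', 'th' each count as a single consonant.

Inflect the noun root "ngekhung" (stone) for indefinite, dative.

Attach definiteness indefinite -ngu → ngekhungngu.
Attach case dative -kho → ngekhungngukho.

ngekhungngukho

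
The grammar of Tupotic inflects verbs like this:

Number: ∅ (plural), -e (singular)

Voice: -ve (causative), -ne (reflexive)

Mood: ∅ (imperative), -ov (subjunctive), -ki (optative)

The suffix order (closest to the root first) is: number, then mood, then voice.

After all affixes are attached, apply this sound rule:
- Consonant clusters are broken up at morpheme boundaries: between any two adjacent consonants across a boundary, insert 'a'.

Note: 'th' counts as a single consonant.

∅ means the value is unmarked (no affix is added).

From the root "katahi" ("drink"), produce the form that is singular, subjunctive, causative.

katahieovave

Attach number singular -e → katahie.
Attach mood subjunctive -ov → katahieov.
Attach voice causative -ve → katahieovve.
Apply epenthesis: katahieovve → katahieovave.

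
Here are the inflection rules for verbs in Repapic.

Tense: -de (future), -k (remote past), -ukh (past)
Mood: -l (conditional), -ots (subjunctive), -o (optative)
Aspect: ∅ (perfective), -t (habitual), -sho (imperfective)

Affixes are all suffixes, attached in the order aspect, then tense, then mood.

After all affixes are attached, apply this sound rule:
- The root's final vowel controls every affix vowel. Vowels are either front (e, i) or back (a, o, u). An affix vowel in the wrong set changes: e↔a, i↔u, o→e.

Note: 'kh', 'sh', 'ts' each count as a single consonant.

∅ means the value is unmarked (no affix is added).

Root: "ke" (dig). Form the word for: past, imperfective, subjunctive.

Attach aspect imperfective -sho → kesho.
Attach tense past -ukh → keshoukh.
Attach mood subjunctive -ots → keshoukhots.
Apply vowel harmony: keshoukhots → kesheikhets.

kesheikhets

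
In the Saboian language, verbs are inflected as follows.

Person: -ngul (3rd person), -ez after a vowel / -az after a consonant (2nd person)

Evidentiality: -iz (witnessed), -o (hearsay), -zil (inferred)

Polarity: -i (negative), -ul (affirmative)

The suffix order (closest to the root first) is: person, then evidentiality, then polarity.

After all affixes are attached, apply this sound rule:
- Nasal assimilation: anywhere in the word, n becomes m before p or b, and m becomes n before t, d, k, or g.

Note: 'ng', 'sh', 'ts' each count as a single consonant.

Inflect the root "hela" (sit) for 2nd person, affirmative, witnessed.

helaezizul

Attach person 2nd person -ez (after vowel 'a') → helaez.
Attach evidentiality witnessed -iz → helaeziz.
Attach polarity affirmative -ul → helaezizul.
Nasal assimilation: no change.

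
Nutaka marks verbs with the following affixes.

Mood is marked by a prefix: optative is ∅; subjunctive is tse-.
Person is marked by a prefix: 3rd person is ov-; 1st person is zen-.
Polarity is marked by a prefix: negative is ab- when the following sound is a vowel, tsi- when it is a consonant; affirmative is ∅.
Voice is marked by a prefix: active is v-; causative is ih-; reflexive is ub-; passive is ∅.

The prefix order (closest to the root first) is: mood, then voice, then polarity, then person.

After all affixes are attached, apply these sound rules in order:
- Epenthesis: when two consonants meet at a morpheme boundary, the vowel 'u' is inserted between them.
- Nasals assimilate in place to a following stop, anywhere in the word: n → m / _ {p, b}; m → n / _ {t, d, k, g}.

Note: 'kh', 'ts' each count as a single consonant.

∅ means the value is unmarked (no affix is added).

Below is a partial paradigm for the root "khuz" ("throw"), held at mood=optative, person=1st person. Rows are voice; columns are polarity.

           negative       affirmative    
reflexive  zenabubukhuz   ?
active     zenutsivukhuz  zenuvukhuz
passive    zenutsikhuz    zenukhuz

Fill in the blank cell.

mood = optative: zero marking, form stays khuz.
Attach voice reflexive ub- → ubkhuz.
polarity = affirmative: zero marking, form stays ubkhuz.
Attach person 1st person zen- → zenubkhuz.
Apply epenthesis: zenubkhuz → zenubukhuz.
Nasal assimilation: no change.

zenubukhuz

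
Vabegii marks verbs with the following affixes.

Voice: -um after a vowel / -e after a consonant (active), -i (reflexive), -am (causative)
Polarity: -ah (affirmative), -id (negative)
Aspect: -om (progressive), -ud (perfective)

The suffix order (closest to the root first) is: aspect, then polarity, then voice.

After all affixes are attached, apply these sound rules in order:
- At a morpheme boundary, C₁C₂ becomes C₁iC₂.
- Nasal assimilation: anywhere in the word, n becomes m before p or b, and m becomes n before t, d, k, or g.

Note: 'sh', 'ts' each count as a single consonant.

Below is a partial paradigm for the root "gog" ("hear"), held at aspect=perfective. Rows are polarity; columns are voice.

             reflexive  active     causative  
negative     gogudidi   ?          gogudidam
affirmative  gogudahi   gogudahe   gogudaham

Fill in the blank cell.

Attach aspect perfective -ud → gogud.
Attach polarity negative -id → gogudid.
Attach voice active -e (after consonant 'd') → gogudide.
Epenthesis: no change.
Nasal assimilation: no change.

gogudide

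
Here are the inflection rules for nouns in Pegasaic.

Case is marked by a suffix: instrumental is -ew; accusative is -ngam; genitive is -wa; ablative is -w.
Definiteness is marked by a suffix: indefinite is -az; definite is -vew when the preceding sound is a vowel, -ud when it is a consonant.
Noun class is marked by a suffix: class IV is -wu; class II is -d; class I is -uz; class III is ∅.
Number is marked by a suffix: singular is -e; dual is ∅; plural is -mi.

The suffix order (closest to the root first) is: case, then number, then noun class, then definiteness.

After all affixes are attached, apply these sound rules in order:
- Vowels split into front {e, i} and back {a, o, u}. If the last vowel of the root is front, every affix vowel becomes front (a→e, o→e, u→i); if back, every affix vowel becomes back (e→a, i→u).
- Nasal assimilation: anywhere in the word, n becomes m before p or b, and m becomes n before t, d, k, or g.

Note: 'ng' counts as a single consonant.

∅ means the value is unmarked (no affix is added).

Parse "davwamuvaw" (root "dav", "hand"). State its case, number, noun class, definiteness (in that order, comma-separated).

Segment: dav-wa-mi-vew.
case: -wa → genitive.
number: -mi → plural.
noun class: ∅ → class III.
definiteness: -vew/ud → definite.

genitive, plural, class III, definite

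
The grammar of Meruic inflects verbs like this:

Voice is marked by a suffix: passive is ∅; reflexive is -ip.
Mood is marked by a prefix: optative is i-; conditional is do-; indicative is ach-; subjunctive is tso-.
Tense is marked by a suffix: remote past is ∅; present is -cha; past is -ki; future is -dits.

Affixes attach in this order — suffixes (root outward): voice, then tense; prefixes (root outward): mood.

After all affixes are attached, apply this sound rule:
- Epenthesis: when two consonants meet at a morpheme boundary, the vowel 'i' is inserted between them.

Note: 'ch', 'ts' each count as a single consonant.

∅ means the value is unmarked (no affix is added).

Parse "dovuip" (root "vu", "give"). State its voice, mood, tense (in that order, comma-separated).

reflexive, conditional, remote past

Segment: do-vu-ip.
voice: -ip → reflexive.
mood: do- → conditional.
tense: ∅ → remote past.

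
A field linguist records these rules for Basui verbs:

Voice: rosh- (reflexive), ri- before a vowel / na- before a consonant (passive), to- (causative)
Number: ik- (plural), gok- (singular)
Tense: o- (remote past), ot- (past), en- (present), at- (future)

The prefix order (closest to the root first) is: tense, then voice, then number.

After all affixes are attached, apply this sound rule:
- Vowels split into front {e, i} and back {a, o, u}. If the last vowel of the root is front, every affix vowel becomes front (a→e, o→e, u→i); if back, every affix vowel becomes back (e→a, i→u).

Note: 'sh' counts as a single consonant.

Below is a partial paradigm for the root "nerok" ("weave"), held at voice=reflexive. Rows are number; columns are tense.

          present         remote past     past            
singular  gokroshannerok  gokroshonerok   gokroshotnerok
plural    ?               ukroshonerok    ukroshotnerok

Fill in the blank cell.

Attach tense present en- → ennerok.
Attach voice reflexive rosh- → roshennerok.
Attach number plural ik- → ikroshennerok.
Apply vowel harmony: ikroshennerok → ukroshannerok.

ukroshannerok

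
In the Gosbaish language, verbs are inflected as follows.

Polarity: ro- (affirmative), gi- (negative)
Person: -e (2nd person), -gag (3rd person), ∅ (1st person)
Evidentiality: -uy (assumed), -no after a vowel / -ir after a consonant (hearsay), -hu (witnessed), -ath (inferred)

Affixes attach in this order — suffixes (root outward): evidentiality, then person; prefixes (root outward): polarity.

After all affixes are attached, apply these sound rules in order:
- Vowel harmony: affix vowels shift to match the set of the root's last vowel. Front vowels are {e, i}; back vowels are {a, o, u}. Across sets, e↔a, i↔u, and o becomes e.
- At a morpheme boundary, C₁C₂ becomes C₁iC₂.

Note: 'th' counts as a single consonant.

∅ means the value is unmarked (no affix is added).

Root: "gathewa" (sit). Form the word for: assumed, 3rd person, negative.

gugathewauyigag

Attach evidentiality assumed -uy → gathewauy.
Attach polarity negative gi- → gigathewauy.
Attach person 3rd person -gag → gigathewauygag.
Apply vowel harmony: gigathewauygag → gugathewauygag.
Apply epenthesis: gugathewauygag → gugathewauyigag.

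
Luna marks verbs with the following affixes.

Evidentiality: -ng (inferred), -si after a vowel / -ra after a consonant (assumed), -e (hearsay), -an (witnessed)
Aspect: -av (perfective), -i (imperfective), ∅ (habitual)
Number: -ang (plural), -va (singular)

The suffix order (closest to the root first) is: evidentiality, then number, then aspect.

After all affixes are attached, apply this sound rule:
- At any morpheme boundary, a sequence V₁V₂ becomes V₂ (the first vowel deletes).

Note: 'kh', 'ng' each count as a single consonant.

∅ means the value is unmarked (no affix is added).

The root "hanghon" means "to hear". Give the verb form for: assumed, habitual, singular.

Attach evidentiality assumed -ra (after consonant 'n') → hanghonra.
Attach number singular -va → hanghonrava.
aspect = habitual: zero marking, form stays hanghonrava.
Vowel deletion: no change.

hanghonrava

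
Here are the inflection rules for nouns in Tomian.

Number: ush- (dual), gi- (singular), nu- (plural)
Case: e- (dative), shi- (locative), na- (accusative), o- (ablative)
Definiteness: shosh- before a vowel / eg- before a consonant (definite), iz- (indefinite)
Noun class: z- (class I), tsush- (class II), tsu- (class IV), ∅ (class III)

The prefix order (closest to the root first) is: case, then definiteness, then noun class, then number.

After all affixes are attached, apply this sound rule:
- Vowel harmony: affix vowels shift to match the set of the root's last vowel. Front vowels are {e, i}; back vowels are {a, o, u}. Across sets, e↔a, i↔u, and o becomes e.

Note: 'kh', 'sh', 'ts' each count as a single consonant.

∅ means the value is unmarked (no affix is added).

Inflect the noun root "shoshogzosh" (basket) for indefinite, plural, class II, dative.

Attach case dative e- → eshoshogzosh.
Attach definiteness indefinite iz- → izeshoshogzosh.
Attach noun class class II tsush- → tsushizeshoshogzosh.
Attach number plural nu- → nutsushizeshoshogzosh.
Apply vowel harmony: nutsushizeshoshogzosh → nutsushuzashoshogzosh.

nutsushuzashoshogzosh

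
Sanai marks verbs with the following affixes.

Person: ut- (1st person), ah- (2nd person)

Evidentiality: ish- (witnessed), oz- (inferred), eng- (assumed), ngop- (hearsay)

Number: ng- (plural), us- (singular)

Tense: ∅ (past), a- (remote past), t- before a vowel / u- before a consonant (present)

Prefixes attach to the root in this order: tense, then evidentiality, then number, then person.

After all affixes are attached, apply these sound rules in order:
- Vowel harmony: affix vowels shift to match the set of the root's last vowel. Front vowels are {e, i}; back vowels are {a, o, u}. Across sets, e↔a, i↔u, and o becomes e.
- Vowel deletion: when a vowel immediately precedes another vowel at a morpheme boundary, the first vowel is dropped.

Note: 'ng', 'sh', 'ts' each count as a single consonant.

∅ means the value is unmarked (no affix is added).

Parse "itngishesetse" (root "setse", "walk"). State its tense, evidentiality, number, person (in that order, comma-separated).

Segment: ut-ng-ish-a-setse.
tense: a- → remote past.
evidentiality: ish- → witnessed.
number: ng- → plural.
person: ut- → 1st person.

remote past, witnessed, plural, 1st person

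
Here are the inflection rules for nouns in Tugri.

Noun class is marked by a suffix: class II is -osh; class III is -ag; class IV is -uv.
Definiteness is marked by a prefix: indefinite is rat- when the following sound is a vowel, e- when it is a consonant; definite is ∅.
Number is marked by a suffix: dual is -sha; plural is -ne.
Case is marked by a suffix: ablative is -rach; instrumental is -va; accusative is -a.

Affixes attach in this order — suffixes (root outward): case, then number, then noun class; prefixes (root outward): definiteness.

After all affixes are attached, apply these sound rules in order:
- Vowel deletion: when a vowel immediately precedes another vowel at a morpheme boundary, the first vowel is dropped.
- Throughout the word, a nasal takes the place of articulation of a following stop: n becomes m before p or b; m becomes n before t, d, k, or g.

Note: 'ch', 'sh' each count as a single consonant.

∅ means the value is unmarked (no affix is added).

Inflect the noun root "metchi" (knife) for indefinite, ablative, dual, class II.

Attach case ablative -rach → metchirach.
Attach definiteness indefinite e- (before consonant 'm') → emetchirach.
Attach number dual -sha → emetchirachsha.
Attach noun class class II -osh → emetchirachshaosh.
Apply vowel deletion: emetchirachshaosh → emetchirachshosh.
Nasal assimilation: no change.

emetchirachshosh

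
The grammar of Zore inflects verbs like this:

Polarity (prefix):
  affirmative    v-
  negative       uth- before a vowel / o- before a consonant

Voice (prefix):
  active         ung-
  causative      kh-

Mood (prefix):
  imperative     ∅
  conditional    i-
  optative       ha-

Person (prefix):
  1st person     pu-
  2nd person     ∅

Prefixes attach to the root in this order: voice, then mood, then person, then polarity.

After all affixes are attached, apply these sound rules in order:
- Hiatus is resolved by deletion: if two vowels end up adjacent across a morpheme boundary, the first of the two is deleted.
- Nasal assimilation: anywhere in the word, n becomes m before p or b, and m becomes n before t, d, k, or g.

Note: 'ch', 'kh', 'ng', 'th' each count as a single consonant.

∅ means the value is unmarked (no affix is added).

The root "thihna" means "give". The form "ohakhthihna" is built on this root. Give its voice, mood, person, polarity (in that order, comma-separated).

causative, optative, 2nd person, negative

Segment: o-ha-kh-thihna.
voice: kh- → causative.
mood: ha- → optative.
person: ∅ → 2nd person.
polarity: uth/o- → negative.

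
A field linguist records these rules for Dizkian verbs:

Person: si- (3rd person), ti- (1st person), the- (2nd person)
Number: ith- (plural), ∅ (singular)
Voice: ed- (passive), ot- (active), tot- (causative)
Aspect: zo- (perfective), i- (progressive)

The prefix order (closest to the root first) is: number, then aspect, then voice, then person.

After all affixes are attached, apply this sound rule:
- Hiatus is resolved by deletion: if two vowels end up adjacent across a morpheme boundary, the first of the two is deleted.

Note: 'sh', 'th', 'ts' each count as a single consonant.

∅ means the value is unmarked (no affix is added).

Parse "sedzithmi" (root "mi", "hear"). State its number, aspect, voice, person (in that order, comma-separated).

plural, perfective, passive, 3rd person

Segment: si-ed-zo-ith-mi.
number: ith- → plural.
aspect: zo- → perfective.
voice: ed- → passive.
person: si- → 3rd person.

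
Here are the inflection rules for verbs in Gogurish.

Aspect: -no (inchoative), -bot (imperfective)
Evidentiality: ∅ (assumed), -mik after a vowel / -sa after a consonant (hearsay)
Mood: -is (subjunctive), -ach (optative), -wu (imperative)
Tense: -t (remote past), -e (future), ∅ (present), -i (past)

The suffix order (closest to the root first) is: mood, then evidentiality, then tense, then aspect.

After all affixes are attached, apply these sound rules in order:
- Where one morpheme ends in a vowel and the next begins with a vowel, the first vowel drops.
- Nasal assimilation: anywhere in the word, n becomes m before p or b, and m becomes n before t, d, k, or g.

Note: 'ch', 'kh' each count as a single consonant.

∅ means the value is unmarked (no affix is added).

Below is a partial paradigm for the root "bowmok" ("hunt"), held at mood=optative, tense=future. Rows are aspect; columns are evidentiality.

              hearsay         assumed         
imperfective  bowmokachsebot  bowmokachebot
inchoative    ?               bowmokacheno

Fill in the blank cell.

Attach mood optative -ach → bowmokach.
Attach evidentiality hearsay -sa (after consonant 'ch') → bowmokachsa.
Attach tense future -e → bowmokachsae.
Attach aspect inchoative -no → bowmokachsaeno.
Apply vowel deletion: bowmokachsaeno → bowmokachseno.
Nasal assimilation: no change.

bowmokachseno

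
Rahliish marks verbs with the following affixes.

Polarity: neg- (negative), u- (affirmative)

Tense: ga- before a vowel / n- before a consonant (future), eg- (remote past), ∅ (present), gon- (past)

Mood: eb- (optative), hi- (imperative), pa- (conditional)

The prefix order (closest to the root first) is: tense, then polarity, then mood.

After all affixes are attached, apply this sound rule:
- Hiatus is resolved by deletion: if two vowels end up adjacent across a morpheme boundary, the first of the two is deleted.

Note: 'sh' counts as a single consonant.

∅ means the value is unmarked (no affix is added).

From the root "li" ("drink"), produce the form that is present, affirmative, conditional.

puli

tense = present: zero marking, form stays li.
Attach polarity affirmative u- → uli.
Attach mood conditional pa- → pauli.
Apply vowel deletion: pauli → puli.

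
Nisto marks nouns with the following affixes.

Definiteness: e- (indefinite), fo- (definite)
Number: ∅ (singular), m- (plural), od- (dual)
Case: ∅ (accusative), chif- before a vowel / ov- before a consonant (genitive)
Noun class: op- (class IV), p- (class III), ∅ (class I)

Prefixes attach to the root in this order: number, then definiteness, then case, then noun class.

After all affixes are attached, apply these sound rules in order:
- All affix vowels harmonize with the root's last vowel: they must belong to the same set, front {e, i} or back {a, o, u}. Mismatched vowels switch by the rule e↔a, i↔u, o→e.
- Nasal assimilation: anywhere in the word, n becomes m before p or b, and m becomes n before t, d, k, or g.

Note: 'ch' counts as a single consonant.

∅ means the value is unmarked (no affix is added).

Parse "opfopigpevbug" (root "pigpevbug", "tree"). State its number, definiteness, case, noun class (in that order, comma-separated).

Segment: op-fo-pigpevbug.
number: ∅ → singular.
definiteness: fo- → definite.
case: ∅ → accusative.
noun class: op- → class IV.

singular, definite, accusative, class IV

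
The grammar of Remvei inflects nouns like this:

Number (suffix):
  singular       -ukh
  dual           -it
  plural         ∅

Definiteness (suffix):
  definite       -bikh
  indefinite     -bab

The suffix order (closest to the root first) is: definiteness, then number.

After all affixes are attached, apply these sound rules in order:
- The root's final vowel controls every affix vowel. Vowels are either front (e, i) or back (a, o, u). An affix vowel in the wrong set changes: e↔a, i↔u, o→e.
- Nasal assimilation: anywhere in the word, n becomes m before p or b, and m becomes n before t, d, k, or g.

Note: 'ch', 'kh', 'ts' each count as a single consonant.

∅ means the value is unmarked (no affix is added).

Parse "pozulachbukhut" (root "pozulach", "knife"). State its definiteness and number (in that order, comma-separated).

Segment: pozulach-bikh-it.
definiteness: -bikh → definite.
number: -it → dual.

definite, dual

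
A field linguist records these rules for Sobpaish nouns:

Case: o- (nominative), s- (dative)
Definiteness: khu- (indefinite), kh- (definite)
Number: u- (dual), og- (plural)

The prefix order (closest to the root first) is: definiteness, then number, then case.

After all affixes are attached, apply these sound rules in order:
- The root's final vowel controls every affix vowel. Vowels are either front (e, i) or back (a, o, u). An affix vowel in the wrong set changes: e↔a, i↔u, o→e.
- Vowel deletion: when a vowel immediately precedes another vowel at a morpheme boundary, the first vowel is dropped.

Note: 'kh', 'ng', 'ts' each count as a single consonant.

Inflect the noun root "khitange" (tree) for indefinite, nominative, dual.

Attach definiteness indefinite khu- → khukhitange.
Attach number dual u- → ukhukhitange.
Attach case nominative o- → oukhukhitange.
Apply vowel harmony: oukhukhitange → eikhikhitange.
Apply vowel deletion: eikhikhitange → ikhikhitange.

ikhikhitange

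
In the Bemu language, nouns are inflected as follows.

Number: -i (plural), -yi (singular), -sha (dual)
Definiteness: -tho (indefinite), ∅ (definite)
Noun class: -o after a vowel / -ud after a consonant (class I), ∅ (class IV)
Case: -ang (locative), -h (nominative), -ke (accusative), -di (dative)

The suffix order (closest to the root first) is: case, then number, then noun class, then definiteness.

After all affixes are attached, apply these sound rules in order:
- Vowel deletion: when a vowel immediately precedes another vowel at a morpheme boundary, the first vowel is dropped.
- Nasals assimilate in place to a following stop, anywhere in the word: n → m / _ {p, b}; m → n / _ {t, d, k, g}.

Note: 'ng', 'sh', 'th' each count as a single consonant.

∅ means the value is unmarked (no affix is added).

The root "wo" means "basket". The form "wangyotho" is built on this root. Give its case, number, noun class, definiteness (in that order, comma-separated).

Segment: wo-ang-yi-o-tho.
case: -ang → locative.
number: -yi → singular.
noun class: -o/ud → class I.
definiteness: -tho → indefinite.

locative, singular, class I, indefinite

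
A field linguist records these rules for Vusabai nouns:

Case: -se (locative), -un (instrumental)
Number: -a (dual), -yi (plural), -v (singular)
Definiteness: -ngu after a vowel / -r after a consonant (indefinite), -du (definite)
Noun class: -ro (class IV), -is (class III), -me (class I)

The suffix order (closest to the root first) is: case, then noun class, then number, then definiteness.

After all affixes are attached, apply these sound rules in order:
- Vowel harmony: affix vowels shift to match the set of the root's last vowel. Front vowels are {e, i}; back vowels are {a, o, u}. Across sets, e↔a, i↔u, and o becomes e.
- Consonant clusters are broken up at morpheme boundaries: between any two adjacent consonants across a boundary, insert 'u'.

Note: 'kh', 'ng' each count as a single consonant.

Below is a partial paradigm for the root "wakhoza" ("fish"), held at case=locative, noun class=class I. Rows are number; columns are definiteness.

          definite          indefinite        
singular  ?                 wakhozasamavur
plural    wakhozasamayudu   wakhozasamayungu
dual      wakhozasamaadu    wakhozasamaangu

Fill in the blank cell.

Attach case locative -se → wakhozase.
Attach noun class class I -me → wakhozaseme.
Attach number singular -v → wakhozasemev.
Attach definiteness definite -du → wakhozasemevdu.
Apply vowel harmony: wakhozasemevdu → wakhozasamavdu.
Apply epenthesis: wakhozasamavdu → wakhozasamavudu.

wakhozasamavudu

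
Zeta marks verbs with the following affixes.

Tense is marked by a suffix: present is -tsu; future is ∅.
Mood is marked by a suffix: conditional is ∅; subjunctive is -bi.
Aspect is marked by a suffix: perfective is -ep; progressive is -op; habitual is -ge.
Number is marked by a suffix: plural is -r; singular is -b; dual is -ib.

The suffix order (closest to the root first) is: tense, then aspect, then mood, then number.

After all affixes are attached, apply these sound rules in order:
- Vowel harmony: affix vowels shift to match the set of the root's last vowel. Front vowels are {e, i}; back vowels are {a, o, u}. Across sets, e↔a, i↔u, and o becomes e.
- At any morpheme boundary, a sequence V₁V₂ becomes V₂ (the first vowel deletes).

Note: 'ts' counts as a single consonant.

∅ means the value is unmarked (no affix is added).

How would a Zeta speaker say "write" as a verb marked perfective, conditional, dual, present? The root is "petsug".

Attach tense present -tsu → petsugtsu.
Attach aspect perfective -ep → petsugtsuep.
mood = conditional: zero marking, form stays petsugtsuep.
Attach number dual -ib → petsugtsuepib.
Apply vowel harmony: petsugtsuepib → petsugtsuapub.
Apply vowel deletion: petsugtsuapub → petsugtsapub.

petsugtsapub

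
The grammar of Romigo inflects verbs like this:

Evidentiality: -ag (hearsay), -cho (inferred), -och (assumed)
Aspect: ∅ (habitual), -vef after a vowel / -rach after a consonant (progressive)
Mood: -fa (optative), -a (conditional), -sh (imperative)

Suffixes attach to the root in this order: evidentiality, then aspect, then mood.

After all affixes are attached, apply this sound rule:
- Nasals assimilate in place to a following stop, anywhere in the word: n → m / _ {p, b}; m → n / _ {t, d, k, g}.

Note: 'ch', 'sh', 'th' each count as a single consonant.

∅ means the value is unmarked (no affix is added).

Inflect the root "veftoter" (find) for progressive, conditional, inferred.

veftoterchovefa

Attach evidentiality inferred -cho → veftotercho.
Attach aspect progressive -vef (after vowel 'o') → veftoterchovef.
Attach mood conditional -a → veftoterchovefa.
Nasal assimilation: no change.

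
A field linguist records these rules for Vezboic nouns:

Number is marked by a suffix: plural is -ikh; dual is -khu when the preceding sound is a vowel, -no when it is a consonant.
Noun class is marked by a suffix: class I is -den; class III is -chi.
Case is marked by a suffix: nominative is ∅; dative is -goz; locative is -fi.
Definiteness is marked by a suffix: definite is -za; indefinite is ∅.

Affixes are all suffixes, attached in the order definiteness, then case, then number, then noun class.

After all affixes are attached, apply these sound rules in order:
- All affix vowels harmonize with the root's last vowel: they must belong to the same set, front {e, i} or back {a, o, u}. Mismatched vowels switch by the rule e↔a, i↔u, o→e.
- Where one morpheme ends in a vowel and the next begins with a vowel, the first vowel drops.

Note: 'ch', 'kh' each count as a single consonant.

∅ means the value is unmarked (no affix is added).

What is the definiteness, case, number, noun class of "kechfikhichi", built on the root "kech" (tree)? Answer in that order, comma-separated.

Segment: kech-fi-khu-chi.
definiteness: ∅ → indefinite.
case: -fi → locative.
number: -khu/no → dual.
noun class: -chi → class III.

indefinite, locative, dual, class III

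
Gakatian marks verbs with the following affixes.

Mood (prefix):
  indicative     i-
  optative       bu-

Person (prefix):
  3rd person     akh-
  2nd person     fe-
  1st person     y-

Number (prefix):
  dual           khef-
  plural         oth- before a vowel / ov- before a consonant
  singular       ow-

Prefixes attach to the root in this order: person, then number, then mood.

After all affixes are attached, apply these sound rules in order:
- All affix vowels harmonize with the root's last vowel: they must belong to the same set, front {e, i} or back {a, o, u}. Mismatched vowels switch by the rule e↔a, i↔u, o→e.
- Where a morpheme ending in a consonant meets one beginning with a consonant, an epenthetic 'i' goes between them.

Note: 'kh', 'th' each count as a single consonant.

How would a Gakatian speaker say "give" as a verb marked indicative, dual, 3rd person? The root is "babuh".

Attach person 3rd person akh- → akhbabuh.
Attach number dual khef- → khefakhbabuh.
Attach mood indicative i- → ikhefakhbabuh.
Apply vowel harmony: ikhefakhbabuh → ukhafakhbabuh.
Apply epenthesis: ukhafakhbabuh → ukhafakhibabuh.

ukhafakhibabuh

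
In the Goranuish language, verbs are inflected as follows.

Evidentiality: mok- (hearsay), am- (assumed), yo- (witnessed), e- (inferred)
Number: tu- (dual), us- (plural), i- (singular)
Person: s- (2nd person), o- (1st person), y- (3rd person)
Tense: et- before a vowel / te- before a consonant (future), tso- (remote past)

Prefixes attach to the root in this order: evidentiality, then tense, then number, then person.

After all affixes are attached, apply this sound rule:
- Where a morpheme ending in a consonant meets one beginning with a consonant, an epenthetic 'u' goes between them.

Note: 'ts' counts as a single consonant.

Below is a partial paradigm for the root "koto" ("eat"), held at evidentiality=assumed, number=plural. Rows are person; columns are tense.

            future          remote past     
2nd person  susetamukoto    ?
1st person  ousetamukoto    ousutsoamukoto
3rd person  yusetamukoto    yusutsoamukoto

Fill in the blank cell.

susutsoamukoto

Attach evidentiality assumed am- → amkoto.
Attach tense remote past tso- → tsoamkoto.
Attach number plural us- → ustsoamkoto.
Attach person 2nd person s- → sustsoamkoto.
Apply epenthesis: sustsoamkoto → susutsoamukoto.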